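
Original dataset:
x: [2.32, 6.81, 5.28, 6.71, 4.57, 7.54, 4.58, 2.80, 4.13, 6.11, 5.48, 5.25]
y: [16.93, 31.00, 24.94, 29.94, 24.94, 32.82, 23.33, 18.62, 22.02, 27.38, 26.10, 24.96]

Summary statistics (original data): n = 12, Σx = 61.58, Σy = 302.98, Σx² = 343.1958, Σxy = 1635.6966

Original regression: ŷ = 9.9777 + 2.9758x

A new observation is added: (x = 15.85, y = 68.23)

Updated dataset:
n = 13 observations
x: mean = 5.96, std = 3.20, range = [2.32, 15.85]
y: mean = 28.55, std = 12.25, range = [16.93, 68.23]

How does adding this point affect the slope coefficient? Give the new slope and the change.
The slope changes from 2.9758 to 3.7990 (change of +0.8232, or +27.7%).

The new point has HIGH LEVERAGE: x = 15.85 is far from the original mean x̄ = 61.58/12 ≈ 5.13 (original range [2.32, 7.54]).

Step 1: Update the sums with the new point (n goes from 12 to 13)
Σx  = 61.58 + 15.85 = 77.43
Σy  = 302.98 + 68.23 = 371.21
Σx² = 343.1958 + 15.85² = 343.1958 + 251.2225 = 594.4183
Σxy = 1635.6966 + 15.85×68.23 = 1635.6966 + 1081.4455 = 2717.1421

Step 2: Recompute the slope with b₁ = (nΣxy − ΣxΣy) / (nΣx² − (Σx)²)
Numerator   = 13×2717.1421 − 77.43×371.21 = 35322.8473 − 28742.7903 = 6580.0570
Denominator = 13×594.4183 − 77.43² = 7727.4379 − 5995.4049 = 1732.0330
b₁(new) = 6580.0570 / 1732.0330 = 3.7990

(Same formula on the original sums: (12×1635.6966 − 61.58×302.98) / (12×343.1958 − 61.58²) = 970.8508 / 326.2532 = 2.9758, matching the given fit.)

Step 3: Change in slope
Δβ₁ = 3.7990 − 2.9758 = +0.8232
Relative change = +0.8232 / 2.9758 × 100% = +27.7%
→ the slope increases when the point is added.

A high-leverage point only changes the slope if it is off the original line; here y = 68.23 is above the original trend, so the slope increases.
In practice: refit with and without it and report both if conclusions differ; examine leverage (hᵢ) and Cook's distance rather than deleting it automatically.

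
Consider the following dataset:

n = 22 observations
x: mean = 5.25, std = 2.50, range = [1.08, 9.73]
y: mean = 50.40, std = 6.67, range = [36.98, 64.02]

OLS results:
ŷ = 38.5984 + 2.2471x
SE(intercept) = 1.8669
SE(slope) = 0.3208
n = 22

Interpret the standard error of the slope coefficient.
SE(slope) = 0.3208 measures the uncertainty in the estimated slope. The coefficient is estimated precisely (SE/|β̂₁| = 14.3%).

SE(β̂₁) = 0.3208 says: if we drew many samples of n = 22 from the same population and refit each time, the fitted slopes would scatter with a standard deviation of roughly 0.3208 around the true β₁.

Relative precision:
- SE / |β̂₁| = 0.3208 / 2.2471 = 14.3%
- Rule of thumb (under 20%: precise; 20% to under 50%: moderately precise; 50% or more: imprecise) → precise

Link to the t-test: t = β̂₁ / SE(β̂₁) = 2.2471 / 0.3208 = 7.0047, the statistic for H₀: β₁ = 0.

What drives SE(β̂₁): larger n (here n = 22) → smaller SE; more residual scatter → larger SE.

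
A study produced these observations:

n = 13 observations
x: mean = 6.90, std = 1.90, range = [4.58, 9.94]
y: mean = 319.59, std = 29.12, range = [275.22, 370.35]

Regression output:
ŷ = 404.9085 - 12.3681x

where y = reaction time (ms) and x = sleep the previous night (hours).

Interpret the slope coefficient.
On average, reaction time is about 12.3681 ms lower for every extra hour of sleep.

β₁ = -12.3681 is the change in predicted reaction time (ms) per additional hour of sleep.

Interpretation:
- Sleep up by 1 hour → predicted reaction time decreases by 12.3681 ms
- This is a linear approximation: the same per-unit change is assumed across the whole observed x range

The intercept β₀ = 404.9085 is the predicted reaction time when sleep = 0; since the smallest observed x is 4.58, this is an extrapolation and mainly anchors the line.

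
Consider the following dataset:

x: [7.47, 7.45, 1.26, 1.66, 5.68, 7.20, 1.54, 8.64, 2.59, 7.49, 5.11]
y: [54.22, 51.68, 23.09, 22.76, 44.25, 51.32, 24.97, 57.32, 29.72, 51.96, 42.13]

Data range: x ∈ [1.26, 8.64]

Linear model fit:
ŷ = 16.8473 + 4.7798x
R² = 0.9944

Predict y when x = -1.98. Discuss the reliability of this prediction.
The equation gives ŷ = 7.3833; however x = -1.98 is 3.24 units below the observed range, so this extrapolated value should not be trusted.

Prediction calculation:
ŷ = 16.8473 + 4.7798 × (-1.98)
ŷ = 7.3833

Reliability:
- Data range: x ∈ [1.26, 8.64]
- Prediction point: x = -1.98 is 3.24 units below the observed range → this is EXTRAPOLATION, not interpolation

Why that matters here:
- R² describes fit only over the sampled x values; it says nothing about behaviour beyond them
- Real relationships often flatten, saturate, or turn nonlinear at extremes

Report the number if required, but flag clearly that it is an extrapolation.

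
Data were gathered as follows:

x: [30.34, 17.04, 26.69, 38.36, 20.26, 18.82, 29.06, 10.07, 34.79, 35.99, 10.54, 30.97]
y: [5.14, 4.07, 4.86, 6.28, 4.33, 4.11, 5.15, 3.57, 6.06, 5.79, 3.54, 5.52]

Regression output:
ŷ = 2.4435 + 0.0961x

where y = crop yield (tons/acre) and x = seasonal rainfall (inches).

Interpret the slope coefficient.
An increase of one inch in rainfall is associated with a 0.0961 tons/acre increase in predicted crop yield.

The slope coefficient β₁ = 0.0961 represents the marginal effect of rainfall on crop yield.

Interpretation:
- Rainfall up by 1 inch → predicted crop yield increases by 0.0961 tons/acre
- The effect is assumed constant over the observed range of x (linearity)
- The sign (+) gives the direction; the magnitude 0.0961 gives the size of the effect per inch

(β₀ = 2.4435 is the fitted value at x = 0 and is not part of the slope interpretation.)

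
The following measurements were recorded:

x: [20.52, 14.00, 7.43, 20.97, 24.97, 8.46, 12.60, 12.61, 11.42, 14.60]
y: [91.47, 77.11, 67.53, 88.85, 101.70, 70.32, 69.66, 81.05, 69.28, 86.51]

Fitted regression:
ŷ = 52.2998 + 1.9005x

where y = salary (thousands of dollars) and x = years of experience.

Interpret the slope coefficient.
For each additional year of experience, predicted salary increases by approximately 1.9005 thousand dollars.

The slope coefficient β₁ = 1.9005 represents the marginal effect of experience on salary.

Interpretation:
- Experience up by 1 year → predicted salary increases by 1.9005 thousand dollars
- This is a linear approximation: the same per-unit change is assumed across the whole observed x range
- The sign (+) gives the direction; the magnitude 1.9005 gives the size of the effect per year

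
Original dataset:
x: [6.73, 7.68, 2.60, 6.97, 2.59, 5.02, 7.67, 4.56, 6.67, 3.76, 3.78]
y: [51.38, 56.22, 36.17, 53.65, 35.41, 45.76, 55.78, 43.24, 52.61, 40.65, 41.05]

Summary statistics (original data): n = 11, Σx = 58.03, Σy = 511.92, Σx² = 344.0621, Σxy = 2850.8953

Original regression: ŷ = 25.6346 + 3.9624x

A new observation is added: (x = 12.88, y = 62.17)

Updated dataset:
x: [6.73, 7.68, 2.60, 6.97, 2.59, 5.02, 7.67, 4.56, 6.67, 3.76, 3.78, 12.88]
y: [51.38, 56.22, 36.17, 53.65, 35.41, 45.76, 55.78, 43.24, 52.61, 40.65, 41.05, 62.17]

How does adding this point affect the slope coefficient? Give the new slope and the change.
The slope changes from 3.9624 to 2.8509 (change of -1.1115, or -28.1%).

x = 12.88 lies well outside the original x-range [2.59, 7.68] (x̄ ≈ 5.28), so this observation has high leverage and can move the slope substantially.

Step 1: Update the sums with the new point (n goes from 11 to 12)
Σx  = 58.03 + 12.88 = 70.91
Σy  = 511.92 + 62.17 = 574.09
Σx² = 344.0621 + 12.88² = 344.0621 + 165.8944 = 509.9565
Σxy = 2850.8953 + 12.88×62.17 = 2850.8953 + 800.7496 = 3651.6449

Step 2: Recompute the slope with b₁ = (nΣxy − ΣxΣy) / (nΣx² − (Σx)²)
Numerator   = 12×3651.6449 − 70.91×574.09 = 43819.7388 − 40708.7219 = 3111.0169
Denominator = 12×509.9565 − 70.91² = 6119.4780 − 5028.2281 = 1091.2499
b₁(new) = 3111.0169 / 1091.2499 = 2.8509

(Same formula on the original sums: (11×2850.8953 − 58.03×511.92) / (11×344.0621 − 58.03²) = 1653.1307 / 417.2022 = 3.9624, matching the given fit.)

Step 3: Change in slope
Δβ₁ = 2.8509 − 3.9624 = -1.1115
Relative change = -1.1115 / 3.9624 × 100% = -28.1%
→ the slope decreases when the point is added.

A high-leverage point only changes the slope if it is off the original line; here y = 62.17 is below the original trend, so the slope decreases.
In practice: examine leverage (hᵢ) and Cook's distance rather than deleting it automatically.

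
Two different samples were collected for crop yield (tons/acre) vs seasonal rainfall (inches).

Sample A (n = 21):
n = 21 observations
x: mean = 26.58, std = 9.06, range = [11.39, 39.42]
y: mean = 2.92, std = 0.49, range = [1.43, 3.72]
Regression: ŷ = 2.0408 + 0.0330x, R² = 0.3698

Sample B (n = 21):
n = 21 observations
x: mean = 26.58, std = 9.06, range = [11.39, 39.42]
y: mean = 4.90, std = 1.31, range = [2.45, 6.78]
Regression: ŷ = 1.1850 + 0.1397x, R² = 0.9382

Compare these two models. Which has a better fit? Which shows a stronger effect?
Model B has the better fit (R² = 0.9382 vs 0.3698). Model B shows the stronger effect (|β₁| = 0.1397 vs 0.0330).

Model Comparison:

Goodness of fit (R²):
- Model A: R² = 0.3698 → 36.98% of variance in crop yield explained
- Model B: R² = 0.9382 → 93.82% of variance in crop yield explained
- 0.9382 > 0.3698 → Model B has the better fit

Which has the larger per-inch effect? (|β₁|)
- Model A: β₁ = 0.0330 → predicted crop yield rises 0.0330 tons/acre per additional inch of rainfall
- Model B: β₁ = 0.1397 → predicted crop yield rises 0.1397 tons/acre per additional inch of rainfall
- |0.0330| < |0.1397| → Model B shows the stronger marginal effect

Notes:
- R² measures how tightly points cluster around the line; β₁ measures how steep the line is — they answer different questions.
- The two samples could reflect different populations, time periods, or measurement quality.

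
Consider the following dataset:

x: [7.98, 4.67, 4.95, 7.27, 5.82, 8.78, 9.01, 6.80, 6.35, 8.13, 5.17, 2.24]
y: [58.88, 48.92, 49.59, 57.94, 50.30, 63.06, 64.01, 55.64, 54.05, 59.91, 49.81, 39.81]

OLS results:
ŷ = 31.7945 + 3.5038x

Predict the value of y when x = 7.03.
ŷ = 56.4262

Plug x = 7.03 into the fitted line:

ŷ = 31.7945 + 3.5038 × 7.03
ŷ = 31.7945 + 24.6317
ŷ = 56.4262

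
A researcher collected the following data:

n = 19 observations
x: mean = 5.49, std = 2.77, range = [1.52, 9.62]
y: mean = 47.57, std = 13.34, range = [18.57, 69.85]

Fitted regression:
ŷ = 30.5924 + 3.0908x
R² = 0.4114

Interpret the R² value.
R² = 0.4114 means 41.14% of the variation in y is explained by the linear relationship with x. This indicates a moderate fit.

R² (coefficient of determination) measures the proportion of variance in y explained by the regression model.

Here R² = 0.4114:
- Explained: 41.14% of the variation in y
- Unexplained (residual): 100% − 41.14% = 58.86%
- Rule of thumb (below 0.3 weak; 0.3 to below 0.7 moderate; 0.7 and above strong) → moderate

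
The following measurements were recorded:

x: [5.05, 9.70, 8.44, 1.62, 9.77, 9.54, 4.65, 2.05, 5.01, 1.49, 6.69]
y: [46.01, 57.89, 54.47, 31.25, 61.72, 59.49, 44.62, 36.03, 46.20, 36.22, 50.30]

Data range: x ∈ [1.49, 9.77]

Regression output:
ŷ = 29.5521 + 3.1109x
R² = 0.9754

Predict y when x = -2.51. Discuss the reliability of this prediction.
The equation gives ŷ = 21.7437; however x = -2.51 is 4.00 units below the observed range, so this extrapolated value should not be trusted.

Prediction calculation:
ŷ = 29.5521 + 3.1109 × (-2.51)
ŷ = 21.7437

Reliability:
- Data range: x ∈ [1.49, 9.77]
- Prediction point: x = -2.51 is 4.00 units below the observed range → this is EXTRAPOLATION, not interpolation

Why that matters here:
- The standard error of prediction grows with (x − x̄)², and x = -2.51 is far from x̄ = 5.82
- R² describes fit only over the sampled x values; it says nothing about behaviour beyond them

A defensible statement: 'if the linear trend continued to x = -2.51, y would be about 21.7437' — the premise is untested.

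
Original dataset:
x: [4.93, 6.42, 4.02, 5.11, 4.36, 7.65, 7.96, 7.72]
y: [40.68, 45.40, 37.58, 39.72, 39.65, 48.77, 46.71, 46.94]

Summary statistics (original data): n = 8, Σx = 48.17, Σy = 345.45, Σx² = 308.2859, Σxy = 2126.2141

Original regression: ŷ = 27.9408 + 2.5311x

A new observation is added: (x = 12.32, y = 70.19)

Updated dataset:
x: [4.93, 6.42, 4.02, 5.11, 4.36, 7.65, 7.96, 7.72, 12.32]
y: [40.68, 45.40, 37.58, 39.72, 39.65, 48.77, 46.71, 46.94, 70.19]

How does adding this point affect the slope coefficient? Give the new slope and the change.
Adding the point moves β₁ from 2.5311 to 3.6890, i.e. it increases by 1.1579 (+45.7%).

The new point has HIGH LEVERAGE: x = 12.32 is far from the original mean x̄ = 48.17/8 ≈ 6.02 (original range [4.02, 7.96]).

Step 1: Update the sums with the new point (n goes from 8 to 9)
Σx  = 48.17 + 12.32 = 60.49
Σy  = 345.45 + 70.19 = 415.64
Σx² = 308.2859 + 12.32² = 308.2859 + 151.7824 = 460.0683
Σxy = 2126.2141 + 12.32×70.19 = 2126.2141 + 864.7408 = 2990.9549

Step 2: Recompute the slope with b₁ = (nΣxy − ΣxΣy) / (nΣx² − (Σx)²)
Numerator   = 9×2990.9549 − 60.49×415.64 = 26918.5941 − 25142.0636 = 1776.5305
Denominator = 9×460.0683 − 60.49² = 4140.6147 − 3659.0401 = 481.5746
b₁(new) = 1776.5305 / 481.5746 = 3.6890

(Same formula on the original sums: (8×2126.2141 − 48.17×345.45) / (8×308.2859 − 48.17²) = 369.3863 / 145.9383 = 2.5311, matching the given fit.)

Step 3: Change in slope
Δβ₁ = 3.6890 − 2.5311 = +1.1579
Relative change = +1.1579 / 2.5311 × 100% = +45.7%
→ the slope increases when the point is added.

Because the point sits above the extension of the original line at a high-leverage x, it tilts the fit up.
In practice: examine leverage (hᵢ) and Cook's distance rather than deleting it automatically; investigate whether it comes from the same population as the rest of the sample.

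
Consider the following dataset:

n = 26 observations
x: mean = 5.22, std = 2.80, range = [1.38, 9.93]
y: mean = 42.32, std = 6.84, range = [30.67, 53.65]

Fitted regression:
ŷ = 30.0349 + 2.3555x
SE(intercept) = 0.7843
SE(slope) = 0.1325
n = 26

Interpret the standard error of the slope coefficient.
SE(β̂₁) = 0.1325 is the estimated standard deviation of the slope estimate across repeated samples; relative to β̂₁ = 2.3555 that is 5.6%, a precise estimate.

What SE measures:
- The standard error quantifies the sampling variability of the coefficient estimate
- It is the estimated standard deviation of β̂₁ across hypothetical repeated samples of the same size
- Smaller SE → more precise estimate

Relative precision:
- SE / |β̂₁| = 0.1325 / 2.3555 = 5.6%
- Rule of thumb (under 20%: precise; 20% to under 50%: moderately precise; 50% or more: imprecise) → precise

Rough 95% range (±2 SE): 2.3555 ± 0.2650 → (2.0905, 2.6205).

What drives SE(β̂₁): wider spread of x values → smaller SE; more residual scatter → larger SE.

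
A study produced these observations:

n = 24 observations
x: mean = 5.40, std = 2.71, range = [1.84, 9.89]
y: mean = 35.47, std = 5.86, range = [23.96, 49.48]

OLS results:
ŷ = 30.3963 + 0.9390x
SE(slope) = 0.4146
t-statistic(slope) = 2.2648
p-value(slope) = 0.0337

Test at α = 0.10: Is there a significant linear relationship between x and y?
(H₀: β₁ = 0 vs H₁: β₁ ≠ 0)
p-value = 0.0337 < α = 0.10, so we reject H₀. The relationship is significant.

Hypothesis test for the slope coefficient:

H₀: β₁ = 0 (no linear relationship)
H₁: β₁ ≠ 0 (linear relationship exists)

Test statistic: t = β̂₁ / SE(β̂₁) = 0.9390 / 0.4146 = 2.2648

p = 0.0337: how often a slope estimate this far from 0 (in SE units) would arise by chance if β₁ were truly 0.

Decision rule: reject H₀ if p-value < α.
p-value = 0.0337 < α = 0.10 → reject H₀.

At α = 0.10 the data do provide convincing evidence of a nonzero slope.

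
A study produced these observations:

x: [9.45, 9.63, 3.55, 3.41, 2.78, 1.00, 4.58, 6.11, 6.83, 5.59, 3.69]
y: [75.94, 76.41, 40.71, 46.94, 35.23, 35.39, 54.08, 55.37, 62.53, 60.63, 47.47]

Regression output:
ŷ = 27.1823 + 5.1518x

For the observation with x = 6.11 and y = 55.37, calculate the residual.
Residual = -3.2898

The residual is the difference between the actual value and the predicted value:

Residual = y - ŷ

Step 1: Calculate predicted value
ŷ = 27.1823 + 5.1518 × 6.11
ŷ = 58.6598

Step 2: Calculate residual
Residual = 55.37 - 58.6598
Residual = -3.2898

Sign check: y < ŷ, so the point is below the line and the fit overestimates here.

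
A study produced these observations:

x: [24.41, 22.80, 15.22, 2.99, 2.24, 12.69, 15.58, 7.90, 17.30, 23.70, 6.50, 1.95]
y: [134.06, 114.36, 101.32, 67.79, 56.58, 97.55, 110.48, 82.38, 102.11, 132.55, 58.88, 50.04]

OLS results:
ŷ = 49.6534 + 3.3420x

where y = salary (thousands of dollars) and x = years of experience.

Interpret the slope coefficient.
For each additional year of experience, predicted salary increases by approximately 3.3420 thousand dollars.

The slope β₁ = 3.3420 gives the rate at which the fitted salary changes with experience.

Interpretation:
- Experience up by 1 year → predicted salary increases by 3.3420 thousand dollars
- This is a linear approximation: the same per-unit change is assumed across the whole observed x range
- The slope describes association in these data, not necessarily a causal effect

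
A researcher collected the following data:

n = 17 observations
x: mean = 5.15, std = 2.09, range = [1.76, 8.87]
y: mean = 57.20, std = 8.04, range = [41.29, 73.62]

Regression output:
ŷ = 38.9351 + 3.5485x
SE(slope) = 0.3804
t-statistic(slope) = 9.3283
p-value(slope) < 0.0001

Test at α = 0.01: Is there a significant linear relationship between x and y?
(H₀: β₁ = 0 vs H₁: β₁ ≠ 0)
Since p-value < 0.0001 < α = 0.01, reject H₀ — the slope is significantly different from 0.

Hypothesis test for the slope coefficient:

H₀: β₁ = 0 (no linear relationship)
H₁: β₁ ≠ 0 (linear relationship exists)

Test statistic: t = β̂₁ / SE(β̂₁) = 3.5485 / 0.3804 = 9.3283

p < 0.0001: how often a slope estimate this far from 0 (in SE units) would arise by chance if β₁ were truly 0.

Decision rule: reject H₀ if p-value < α.
p-value < 0.0001 < α = 0.01 → reject H₀.

At α = 0.01 the data do provide convincing evidence of a nonzero slope.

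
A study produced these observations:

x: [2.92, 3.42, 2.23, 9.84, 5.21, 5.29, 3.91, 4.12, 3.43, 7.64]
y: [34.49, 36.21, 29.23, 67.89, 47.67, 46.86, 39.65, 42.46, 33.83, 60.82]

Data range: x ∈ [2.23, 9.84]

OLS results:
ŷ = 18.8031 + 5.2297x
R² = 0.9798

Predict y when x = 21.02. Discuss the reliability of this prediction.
The equation gives ŷ = 128.7314; however x = 21.02 is 11.18 units above the observed range, so this extrapolated value should not be trusted.

Prediction calculation:
ŷ = 18.8031 + 5.2297 × 21.02
ŷ = 128.7314

Reliability:
- Data range: x ∈ [2.23, 9.84]
- Prediction point: x = 21.02 is 11.18 units above the observed range → this is EXTRAPOLATION, not interpolation

Why that matters here:
- R² describes fit only over the sampled x values; it says nothing about behaviour beyond them
- The linear relationship may not hold outside the observed range
- There are no observations near this x to validate the fitted line there

Report the number if required, but flag clearly that it is an extrapolation.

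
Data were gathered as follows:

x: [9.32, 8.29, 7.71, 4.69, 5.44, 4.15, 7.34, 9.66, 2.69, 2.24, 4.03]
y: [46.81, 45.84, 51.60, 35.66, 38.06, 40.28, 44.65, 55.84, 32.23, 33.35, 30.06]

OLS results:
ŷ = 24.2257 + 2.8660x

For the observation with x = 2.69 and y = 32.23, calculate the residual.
Residual = 0.2948

The residual is the difference between the actual value and the predicted value:

Residual = y - ŷ

Step 1: Calculate predicted value
ŷ = 24.2257 + 2.8660 × 2.69
ŷ = 31.9352

Step 2: Calculate residual
Residual = 32.23 - 31.9352
Residual = 0.2948

Sign check: y > ŷ, so the point is above the line and the fit underestimates here.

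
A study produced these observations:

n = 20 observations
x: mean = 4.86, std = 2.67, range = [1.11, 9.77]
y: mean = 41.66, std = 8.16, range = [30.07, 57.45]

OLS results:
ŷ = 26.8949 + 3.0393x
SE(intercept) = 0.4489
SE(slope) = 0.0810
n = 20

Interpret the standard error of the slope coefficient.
SE(β̂₁) = 0.0810 is the estimated standard deviation of the slope estimate across repeated samples; relative to β̂₁ = 3.0393 that is 2.7%, a precise estimate.

What SE measures:
- The standard error quantifies the sampling variability of the coefficient estimate
- It is the estimated standard deviation of β̂₁ across hypothetical repeated samples of the same size
- Smaller SE → more precise estimate

Relative precision:
- SE / |β̂₁| = 0.0810 / 3.0393 = 2.7%
- Rule of thumb (under 20%: precise; 20% to under 50%: moderately precise; 50% or more: imprecise) → precise

Link to the t-test: t = β̂₁ / SE(β̂₁) = 3.0393 / 0.0810 = 37.5222, the statistic for H₀: β₁ = 0.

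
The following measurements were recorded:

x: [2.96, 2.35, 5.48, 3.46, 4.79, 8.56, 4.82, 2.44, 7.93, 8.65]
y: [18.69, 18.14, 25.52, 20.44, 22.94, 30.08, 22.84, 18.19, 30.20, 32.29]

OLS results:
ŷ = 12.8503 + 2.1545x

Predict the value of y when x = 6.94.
ŷ = 27.8025

To predict y for x = 6.94, substitute into the regression equation:

ŷ = 12.8503 + 2.1545 × 6.94
ŷ = 12.8503 + 14.9522
ŷ = 27.8025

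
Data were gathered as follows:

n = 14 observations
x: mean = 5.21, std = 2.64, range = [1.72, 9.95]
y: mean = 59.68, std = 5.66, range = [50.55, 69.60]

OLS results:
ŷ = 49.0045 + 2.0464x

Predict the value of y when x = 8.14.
ŷ = 65.6622

x = 8.14 lies inside the observed range [1.72, 9.95], so the fitted equation applies directly:

ŷ = 49.0045 + 2.0464 × 8.14
ŷ = 49.0045 + 16.6577
ŷ = 65.6622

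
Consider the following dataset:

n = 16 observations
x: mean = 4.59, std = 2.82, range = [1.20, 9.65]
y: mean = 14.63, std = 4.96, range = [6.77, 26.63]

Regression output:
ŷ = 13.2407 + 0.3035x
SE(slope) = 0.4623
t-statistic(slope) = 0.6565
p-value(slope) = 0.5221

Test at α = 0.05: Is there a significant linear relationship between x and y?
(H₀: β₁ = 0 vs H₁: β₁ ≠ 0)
p-value = 0.5221 ≥ α = 0.05, so we fail to reject H₀. The relationship is not significant.

Hypothesis test for the slope coefficient:

H₀: β₁ = 0 (no linear relationship)
H₁: β₁ ≠ 0 (linear relationship exists)

Test statistic: t = β̂₁ / SE(β̂₁) = 0.3035 / 0.4623 = 0.6565

With df = 14, the two-sided p-value for |t| = 0.6565 is 0.5221.

Decision rule: reject H₀ if p-value < α.
p-value = 0.5221 ≥ α = 0.05 → fail to reject H₀.

Conclusion: the linear association between x and y is not significant at the 5% level.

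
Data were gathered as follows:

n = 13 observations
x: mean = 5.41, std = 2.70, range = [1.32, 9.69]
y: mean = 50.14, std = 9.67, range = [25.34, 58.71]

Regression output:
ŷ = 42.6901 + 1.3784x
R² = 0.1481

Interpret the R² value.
About 14.81% of the variability in y is accounted for by the regression on x (R² = 0.1481) — a weak linear fit.

R² (coefficient of determination) measures the proportion of variance in y explained by the regression model.

Here R² = 0.1481:
- Explained: 14.81% of the variation in y
- Unexplained (residual): 100% − 14.81% = 85.19%
- Rule of thumb (below 0.3 weak; 0.3 to below 0.7 moderate; 0.7 and above strong) → weak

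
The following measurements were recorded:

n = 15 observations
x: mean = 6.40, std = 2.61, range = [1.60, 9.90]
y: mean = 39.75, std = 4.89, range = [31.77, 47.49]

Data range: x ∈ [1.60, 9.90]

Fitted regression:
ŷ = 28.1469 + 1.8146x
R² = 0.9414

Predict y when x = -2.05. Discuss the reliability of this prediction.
The equation gives ŷ = 24.4270; however x = -2.05 is 3.65 units below the observed range, so this extrapolated value should not be trusted.

Prediction calculation:
ŷ = 28.1469 + 1.8146 × (-2.05)
ŷ = 24.4270

Reliability:
- Data range: x ∈ [1.60, 9.90]
- Prediction point: x = -2.05 is 3.65 units below the observed range → this is EXTRAPOLATION, not interpolation

Why that matters here:
- Real relationships often flatten, saturate, or turn nonlinear at extremes
- R² describes fit only over the sampled x values; it says nothing about behaviour beyond them
- The standard error of prediction grows with (x − x̄)², and x = -2.05 is far from x̄ = 6.40

Report the number if required, but flag clearly that it is an extrapolation.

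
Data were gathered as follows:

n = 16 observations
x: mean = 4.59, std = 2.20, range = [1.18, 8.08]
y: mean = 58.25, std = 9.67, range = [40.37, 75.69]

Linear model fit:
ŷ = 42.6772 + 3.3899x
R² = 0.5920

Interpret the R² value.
R² = 0.5920 means 59.20% of the variation in y is explained by the linear relationship with x. This indicates a moderate fit.

R² (coefficient of determination) measures the proportion of variance in y explained by the regression model.

Here R² = 0.5920:
- Explained: 59.20% of the variation in y
- Unexplained (residual): 100% − 59.20% = 40.80%
- Rule of thumb (below 0.3 weak; 0.3 to below 0.7 moderate; 0.7 and above strong) → moderate

Note: R² says nothing about causation, and a high R² does not by itself mean the linear form is appropriate — check the residuals.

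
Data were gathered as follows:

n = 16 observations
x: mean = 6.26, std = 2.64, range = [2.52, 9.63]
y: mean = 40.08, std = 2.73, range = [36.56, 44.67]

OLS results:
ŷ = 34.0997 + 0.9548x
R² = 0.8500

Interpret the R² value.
R² = 0.8500 means 85.00% of the variation in y is explained by the linear relationship with x. This indicates a strong fit.

The coefficient of determination R² is the fraction of the total variation in y that the fitted line accounts for.

Here R² = 0.8500:
- Explained: 85.00% of the variation in y
- Unexplained (residual): 100% − 85.00% = 15.00%
- Rule of thumb (below 0.3 weak; 0.3 to below 0.7 moderate; 0.7 and above strong) → strong

Note: R² says nothing about causation, and a high R² does not by itself mean the linear form is appropriate — check the residuals.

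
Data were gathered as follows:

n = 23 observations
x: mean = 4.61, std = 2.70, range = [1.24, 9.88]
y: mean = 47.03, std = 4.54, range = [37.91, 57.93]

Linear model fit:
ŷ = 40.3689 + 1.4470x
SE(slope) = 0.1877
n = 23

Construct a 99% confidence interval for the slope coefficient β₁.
The 99% CI for β₁ is (0.9155, 1.9785)

Confidence interval for the slope:

The 99% CI for β₁ is: β̂₁ ± t*(α/2, n-2) × SE(β̂₁)

Step 1: Find critical t-value
- Confidence level = 0.99
- Degrees of freedom = n - 2 = 23 - 2 = 21
- t*(α/2, 21) = 2.8314

Step 2: Calculate margin of error
Margin = 2.8314 × 0.1877 = 0.5315

Step 3: Construct interval
CI = 1.4470 ± 0.5315
CI = (0.9155, 1.9785)

Interpretation: We are 99% confident that the true slope β₁ lies between 0.9155 and 1.9785.
Both endpoints are positive, so the data support a genuinely positive slope at this confidence level.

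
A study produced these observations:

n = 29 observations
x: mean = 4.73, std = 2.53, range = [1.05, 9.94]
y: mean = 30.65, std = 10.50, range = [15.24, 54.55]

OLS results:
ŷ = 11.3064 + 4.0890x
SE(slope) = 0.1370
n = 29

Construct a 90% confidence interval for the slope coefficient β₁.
The 90% CI for β₁ is (3.8556, 4.3224)

Confidence interval for the slope:

The 90% CI for β₁ is: β̂₁ ± t*(α/2, n-2) × SE(β̂₁)

Step 1: Find critical t-value
- Confidence level = 0.9
- Degrees of freedom = n - 2 = 29 - 2 = 27
- t*(α/2, 27) = 1.7033

Step 2: Calculate margin of error
Margin = 1.7033 × 0.1370 = 0.2334

Step 3: Construct interval
CI = 4.0890 ± 0.2334
CI = (3.8556, 4.3224)

Interpretation: We are 90% confident that the true slope β₁ lies between 3.8556 and 4.3224.
The interval does not include 0, suggesting a significant linear relationship.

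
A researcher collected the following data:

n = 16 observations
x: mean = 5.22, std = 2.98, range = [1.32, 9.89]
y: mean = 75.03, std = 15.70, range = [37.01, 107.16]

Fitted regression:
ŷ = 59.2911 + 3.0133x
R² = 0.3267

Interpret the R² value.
About 32.67% of the variability in y is accounted for by the regression on x (R² = 0.3267) — a moderate linear fit.

The coefficient of determination R² is the fraction of the total variation in y that the fitted line accounts for.

Here R² = 0.3267:
- Explained: 32.67% of the variation in y
- Unexplained (residual): 100% − 32.67% = 67.33%
- Rule of thumb (below 0.3 weak; 0.3 to below 0.7 moderate; 0.7 and above strong) → moderate

Calculation: R² = 1 − (SS_res / SS_tot), where SS_res is the sum of squared residuals and SS_tot the total sum of squares.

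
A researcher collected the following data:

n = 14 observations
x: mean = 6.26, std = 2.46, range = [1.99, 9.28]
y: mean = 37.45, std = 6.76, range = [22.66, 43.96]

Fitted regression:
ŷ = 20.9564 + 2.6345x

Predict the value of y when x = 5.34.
ŷ = 35.0246

x = 5.34 lies inside the observed range [1.99, 9.28], so the fitted equation applies directly:

ŷ = 20.9564 + 2.6345 × 5.34
ŷ = 20.9564 + 14.0682
ŷ = 35.0246

This is the fitted mean response at that x — an individual observation would come with a wider prediction interval.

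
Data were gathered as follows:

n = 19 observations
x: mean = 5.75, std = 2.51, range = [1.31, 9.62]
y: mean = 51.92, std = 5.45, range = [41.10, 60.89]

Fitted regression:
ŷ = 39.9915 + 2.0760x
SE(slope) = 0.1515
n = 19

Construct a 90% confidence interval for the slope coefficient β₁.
The 90% CI for β₁ is (1.8125, 2.3395)

Confidence interval for the slope:

The 90% CI for β₁ is: β̂₁ ± t*(α/2, n-2) × SE(β̂₁)

Step 1: Find critical t-value
- Confidence level = 0.9
- Degrees of freedom = n - 2 = 19 - 2 = 17
- t*(α/2, 17) = 1.7396

Step 2: Calculate margin of error
Margin = 1.7396 × 0.1515 = 0.2635

Step 3: Construct interval
CI = 2.0760 ± 0.2635
CI = (1.8125, 2.3395)

Interpretation: We are 90% confident that the true slope β₁ lies between 1.8125 and 2.3395.
Both endpoints are positive, so the data support a genuinely positive slope at this confidence level.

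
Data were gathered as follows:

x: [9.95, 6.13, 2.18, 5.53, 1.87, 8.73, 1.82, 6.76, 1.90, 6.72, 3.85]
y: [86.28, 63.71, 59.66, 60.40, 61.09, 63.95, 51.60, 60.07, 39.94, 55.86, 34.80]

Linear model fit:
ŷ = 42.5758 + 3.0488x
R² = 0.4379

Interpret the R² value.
The model explains 43.79% of the variance in y (R² = 0.4379), leaving 56.21% unexplained; the fit is moderate.

R² = 1 − SS_res/SS_tot compares the residual scatter to the total scatter of y about its mean.

Here R² = 0.4379:
- Explained: 43.79% of the variation in y
- Unexplained (residual): 100% − 43.79% = 56.21%
- Rule of thumb (below 0.3 weak; 0.3 to below 0.7 moderate; 0.7 and above strong) → moderate

Note: R² never decreases when predictors are added, so it should not be used alone to compare models of different size.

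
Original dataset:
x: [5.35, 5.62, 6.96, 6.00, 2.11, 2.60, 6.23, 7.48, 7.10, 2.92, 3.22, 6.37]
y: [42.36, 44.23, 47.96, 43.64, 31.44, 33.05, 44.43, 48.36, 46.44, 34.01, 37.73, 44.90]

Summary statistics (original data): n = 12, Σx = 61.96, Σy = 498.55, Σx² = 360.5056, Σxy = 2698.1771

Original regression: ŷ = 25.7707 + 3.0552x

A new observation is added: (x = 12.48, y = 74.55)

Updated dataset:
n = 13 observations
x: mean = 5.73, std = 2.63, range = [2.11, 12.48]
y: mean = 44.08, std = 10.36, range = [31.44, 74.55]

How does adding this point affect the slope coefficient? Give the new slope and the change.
The slope changes from 3.0552 to 3.8544 (change of +0.7992, or +26.2%).

x = 12.48 lies well outside the original x-range [2.11, 7.48] (x̄ ≈ 5.16), so this observation has high leverage and can move the slope substantially.

Step 1: Update the sums with the new point (n goes from 12 to 13)
Σx  = 61.96 + 12.48 = 74.44
Σy  = 498.55 + 74.55 = 573.10
Σx² = 360.5056 + 12.48² = 360.5056 + 155.7504 = 516.2560
Σxy = 2698.1771 + 12.48×74.55 = 2698.1771 + 930.3840 = 3628.5611

Step 2: Recompute the slope with b₁ = (nΣxy − ΣxΣy) / (nΣx² − (Σx)²)
Numerator   = 13×3628.5611 − 74.44×573.10 = 47171.2943 − 42661.5640 = 4509.7303
Denominator = 13×516.2560 − 74.44² = 6711.3280 − 5541.3136 = 1170.0144
b₁(new) = 4509.7303 / 1170.0144 = 3.8544

(Same formula on the original sums: (12×2698.1771 − 61.96×498.55) / (12×360.5056 − 61.96²) = 1487.9672 / 487.0256 = 3.0552, matching the given fit.)

Step 3: Change in slope
Δβ₁ = 3.8544 − 3.0552 = +0.7992
Relative change = +0.7992 / 3.0552 × 100% = +26.2%
→ the slope increases when the point is added.

A high-leverage point only changes the slope if it is off the original line; here y = 74.55 is above the original trend, so the slope increases.
In practice: investigate whether it comes from the same population as the rest of the sample.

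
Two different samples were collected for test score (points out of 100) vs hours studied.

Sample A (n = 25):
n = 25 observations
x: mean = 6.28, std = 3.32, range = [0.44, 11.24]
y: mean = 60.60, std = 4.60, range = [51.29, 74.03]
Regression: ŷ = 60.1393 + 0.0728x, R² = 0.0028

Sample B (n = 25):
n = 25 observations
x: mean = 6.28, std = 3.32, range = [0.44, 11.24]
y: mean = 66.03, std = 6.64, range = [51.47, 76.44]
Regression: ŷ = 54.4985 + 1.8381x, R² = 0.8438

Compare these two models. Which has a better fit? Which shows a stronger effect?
Model B has the better fit (R² = 0.8438 vs 0.0028). Model B shows the stronger effect (|β₁| = 1.8381 vs 0.0728).

Model Comparison:

Goodness of fit (R²):
- Model A: R² = 0.0028 → 0.28% of variance in test score explained
- Model B: R² = 0.8438 → 84.38% of variance in test score explained
- 0.8438 > 0.0028 → Model B has the better fit

Strength of effect — compare |β₁|:
- Model A: β₁ = 0.0728 → predicted test score rises 0.0728 points per additional hour of study time
- Model B: β₁ = 1.8381 → predicted test score rises 1.8381 points per additional hour of study time
- |0.0728| < |1.8381| → Model B shows the stronger marginal effect

Note: A better fit (higher R²) doesn't necessarily mean a more important relationship.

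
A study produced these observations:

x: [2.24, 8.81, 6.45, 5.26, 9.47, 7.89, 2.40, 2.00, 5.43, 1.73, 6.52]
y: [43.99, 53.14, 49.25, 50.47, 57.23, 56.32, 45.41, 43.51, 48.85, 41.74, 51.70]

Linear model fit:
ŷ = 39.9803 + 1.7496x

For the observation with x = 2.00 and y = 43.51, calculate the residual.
Residual = 0.0305

The residual is the difference between the actual value and the predicted value:

Residual = y - ŷ

Step 1: Calculate predicted value
ŷ = 39.9803 + 1.7496 × 2.00
ŷ = 43.4795

Step 2: Calculate residual
Residual = 43.51 - 43.4795
Residual = 0.0305

Sign check: y > ŷ, so the point is above the line and the fit underestimates here.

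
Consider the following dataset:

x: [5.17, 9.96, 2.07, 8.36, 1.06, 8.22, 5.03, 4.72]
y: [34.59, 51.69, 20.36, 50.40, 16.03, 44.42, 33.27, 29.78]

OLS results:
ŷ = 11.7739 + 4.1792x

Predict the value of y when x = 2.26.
ŷ = 21.2189

x = 2.26 lies inside the observed range [1.06, 9.96], so the fitted equation applies directly:

ŷ = 11.7739 + 4.1792 × 2.26
ŷ = 11.7739 + 9.4450
ŷ = 21.2189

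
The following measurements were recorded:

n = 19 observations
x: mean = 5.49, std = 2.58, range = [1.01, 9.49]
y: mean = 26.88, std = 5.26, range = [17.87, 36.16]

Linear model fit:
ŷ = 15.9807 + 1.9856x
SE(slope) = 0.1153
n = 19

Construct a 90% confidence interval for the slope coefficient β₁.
The 90% CI for β₁ is (1.7850, 2.1862)

Confidence interval for the slope:

The 90% CI for β₁ is: β̂₁ ± t*(α/2, n-2) × SE(β̂₁)

Step 1: Find critical t-value
- Confidence level = 0.9
- Degrees of freedom = n - 2 = 19 - 2 = 17
- t*(α/2, 17) = 1.7396

Step 2: Calculate margin of error
Margin = 1.7396 × 0.1153 = 0.2006

Step 3: Construct interval
CI = 1.9856 ± 0.2006
CI = (1.7850, 2.1862)

Interpretation: each one-unit increase in x is associated with a change in mean y of between 1.7850 and 2.1862, with 90% confidence.
Both endpoints are positive, so the data support a genuinely positive slope at this confidence level.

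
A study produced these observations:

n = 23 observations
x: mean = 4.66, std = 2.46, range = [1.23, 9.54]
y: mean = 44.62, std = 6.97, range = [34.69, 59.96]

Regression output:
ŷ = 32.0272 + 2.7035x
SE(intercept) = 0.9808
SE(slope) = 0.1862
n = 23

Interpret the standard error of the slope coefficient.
SE(slope) = 0.1862 measures the uncertainty in the estimated slope. The coefficient is estimated precisely (SE/|β̂₁| = 6.9%).

SE(β̂₁) = 0.1862 says: if we drew many samples of n = 23 from the same population and refit each time, the fitted slopes would scatter with a standard deviation of roughly 0.1862 around the true β₁.

Relative precision:
- SE / |β̂₁| = 0.1862 / 2.7035 = 6.9%
- Rule of thumb (under 20%: precise; 20% to under 50%: moderately precise; 50% or more: imprecise) → precise

Link to interval estimation: a confidence interval for β₁ is β̂₁ ± t* × 0.1862, so SE sets the half-width per unit of t*.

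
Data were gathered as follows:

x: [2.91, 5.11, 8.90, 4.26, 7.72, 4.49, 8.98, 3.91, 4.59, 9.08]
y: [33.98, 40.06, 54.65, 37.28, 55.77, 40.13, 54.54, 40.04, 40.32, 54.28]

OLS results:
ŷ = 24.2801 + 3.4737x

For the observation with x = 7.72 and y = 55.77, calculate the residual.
Residual = 4.6729

The residual is the difference between the actual value and the predicted value:

Residual = y - ŷ

Step 1: Calculate predicted value
ŷ = 24.2801 + 3.4737 × 7.72
ŷ = 51.0971

Step 2: Calculate residual
Residual = 55.77 - 51.0971
Residual = 4.6729

The residual is positive, so the observed y = 55.77 sits above the regression line (the line underestimates it by 4.6729).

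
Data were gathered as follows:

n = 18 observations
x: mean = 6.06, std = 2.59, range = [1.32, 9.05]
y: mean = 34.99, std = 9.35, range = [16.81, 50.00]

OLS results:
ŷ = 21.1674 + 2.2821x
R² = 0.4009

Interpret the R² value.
R² = 0.4009 means 40.09% of the variation in y is explained by the linear relationship with x. This indicates a moderate fit.

The coefficient of determination R² is the fraction of the total variation in y that the fitted line accounts for.

Here R² = 0.4009:
- Explained: 40.09% of the variation in y
- Unexplained (residual): 100% − 40.09% = 59.91%
- Rule of thumb (below 0.3 weak; 0.3 to below 0.7 moderate; 0.7 and above strong) → moderate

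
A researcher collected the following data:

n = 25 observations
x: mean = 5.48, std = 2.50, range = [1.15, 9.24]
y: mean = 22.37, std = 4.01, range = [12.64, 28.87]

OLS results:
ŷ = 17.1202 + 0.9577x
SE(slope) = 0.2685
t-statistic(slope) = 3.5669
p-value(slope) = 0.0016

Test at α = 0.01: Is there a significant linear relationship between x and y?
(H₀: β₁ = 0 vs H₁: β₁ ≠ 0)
p-value = 0.0016 < α = 0.01, so we reject H₀. The relationship is significant.

Hypothesis test for the slope coefficient:

H₀: β₁ = 0 (no linear relationship)
H₁: β₁ ≠ 0 (linear relationship exists)

Test statistic: t = β̂₁ / SE(β̂₁) = 0.9577 / 0.2685 = 3.5669

p = 0.0016: how often a slope estimate this far from 0 (in SE units) would arise by chance if β₁ were truly 0.

Decision rule: reject H₀ if p-value < α.
p-value = 0.0016 < α = 0.01 → reject H₀.

There is sufficient evidence at the 1% significance level to conclude that a linear relationship exists between x and y.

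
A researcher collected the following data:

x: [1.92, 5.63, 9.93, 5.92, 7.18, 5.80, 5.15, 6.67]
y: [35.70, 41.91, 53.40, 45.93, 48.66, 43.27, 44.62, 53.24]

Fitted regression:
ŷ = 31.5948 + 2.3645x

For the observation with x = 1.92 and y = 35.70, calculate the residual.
Residual = -0.4346

The residual is the difference between the actual value and the predicted value:

Residual = y - ŷ

Step 1: Calculate predicted value
ŷ = 31.5948 + 2.3645 × 1.92
ŷ = 36.1346

Step 2: Calculate residual
Residual = 35.70 - 36.1346
Residual = -0.4346

Interpretation: the model overestimates the actual value by 0.4346 at this point (negative residual → observation lies below the fitted line).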